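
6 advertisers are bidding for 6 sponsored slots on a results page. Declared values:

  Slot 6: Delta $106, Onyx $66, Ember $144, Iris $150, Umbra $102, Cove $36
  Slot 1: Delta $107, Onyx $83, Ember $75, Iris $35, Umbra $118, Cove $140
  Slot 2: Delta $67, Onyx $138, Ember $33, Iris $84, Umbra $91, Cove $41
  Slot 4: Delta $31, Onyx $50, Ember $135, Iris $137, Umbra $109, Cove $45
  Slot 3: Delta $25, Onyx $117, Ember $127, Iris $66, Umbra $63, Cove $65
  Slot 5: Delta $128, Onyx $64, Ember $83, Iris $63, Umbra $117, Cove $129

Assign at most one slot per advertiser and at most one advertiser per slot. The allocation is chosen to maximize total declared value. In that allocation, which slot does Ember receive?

Ember receives Slot 3.

This is the linear assignment problem.
Optimal: Delta→Slot 5 ($128), Onyx→Slot 2 ($138), Ember→Slot 3 ($127), Iris→Slot 6 ($150), Umbra→Slot 4 ($109), Cove→Slot 1 ($140) — total 128+138+127+150+109+140 = $792.
Column-greedy (each slot in turn goes to its best remaining advertiser) gives $754, worse by 38.
Next-best assignment: Delta→Slot 5, Onyx→Slot 2, Ember→Slot 3, Iris→Slot 4, Umbra→Slot 6, Cove→Slot 1 = $772.
Swapping Ember↔Delta (Ember→Slot 5 $83, Delta→Slot 3 $25) loses 147.
Ember's own top slot is Slot 6 ($144), but forcing Ember→Slot 6 and reassigning the rest optimally gives only $757 — worse by 35.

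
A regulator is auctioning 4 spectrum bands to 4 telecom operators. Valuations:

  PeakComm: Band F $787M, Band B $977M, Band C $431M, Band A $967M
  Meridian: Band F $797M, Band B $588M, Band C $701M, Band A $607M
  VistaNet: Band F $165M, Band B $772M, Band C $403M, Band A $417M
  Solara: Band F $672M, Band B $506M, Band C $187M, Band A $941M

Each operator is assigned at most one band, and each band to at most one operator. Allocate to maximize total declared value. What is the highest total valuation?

This is a one-to-one assignment (maximum-weight bipartite matching).
Optimal: PeakComm→Band F ($787M), Meridian→Band C ($701M), VistaNet→Band B ($772M), Solara→Band A ($941M) — total 787+701+772+941 = $3201M.
Row-greedy (each operator in turn takes its best remaining band) gives $2378M, worse by 823.
Swapping Meridian↔Solara (Meridian→Band A $607M, Solara→Band C $187M) loses 848.

Max total: $3201M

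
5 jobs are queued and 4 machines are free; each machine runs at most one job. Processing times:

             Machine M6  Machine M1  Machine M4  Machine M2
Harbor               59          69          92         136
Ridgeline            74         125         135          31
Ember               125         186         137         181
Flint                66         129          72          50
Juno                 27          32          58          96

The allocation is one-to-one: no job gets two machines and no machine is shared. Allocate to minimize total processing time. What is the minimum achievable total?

Optimal: Harbor→Machine M6 (59 min), Juno→Machine M1 (32 min), Flint→Machine M4 (72 min), Ridgeline→Machine M2 (31 min) — total 59+32+72+31 = 194 min.
Row-greedy (each job in turn takes its cheapest remaining machine) gives 356 min, worse by 162.

Minimum total: 194 min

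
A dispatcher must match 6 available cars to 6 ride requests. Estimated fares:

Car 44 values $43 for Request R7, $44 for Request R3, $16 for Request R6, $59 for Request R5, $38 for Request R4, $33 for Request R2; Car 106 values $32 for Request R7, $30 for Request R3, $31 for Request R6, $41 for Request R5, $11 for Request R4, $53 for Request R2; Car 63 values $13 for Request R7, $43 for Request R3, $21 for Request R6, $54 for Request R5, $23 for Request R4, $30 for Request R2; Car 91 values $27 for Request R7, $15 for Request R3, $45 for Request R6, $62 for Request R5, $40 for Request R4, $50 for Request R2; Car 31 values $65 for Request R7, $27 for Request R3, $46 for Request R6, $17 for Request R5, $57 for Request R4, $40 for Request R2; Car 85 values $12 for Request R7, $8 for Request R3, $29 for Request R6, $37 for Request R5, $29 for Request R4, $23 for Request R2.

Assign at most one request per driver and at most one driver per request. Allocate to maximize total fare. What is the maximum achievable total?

Maximum total: $294

This is the linear assignment problem.
Optimal: Car 44→Request R5 ($59), Car 106→Request R2 ($53), Car 63→Request R3 ($43), Car 91→Request R6 ($45), Car 31→Request R7 ($65), Car 85→Request R4 ($29) — total 59+53+43+45+65+29 = $294.
Max-entry greedy (repeatedly take the single best remaining cell) gives $276, worse by 18.
Swapping Car 85↔Car 91 (Car 85→Request R6 $29, Car 91→Request R4 $40) loses 5.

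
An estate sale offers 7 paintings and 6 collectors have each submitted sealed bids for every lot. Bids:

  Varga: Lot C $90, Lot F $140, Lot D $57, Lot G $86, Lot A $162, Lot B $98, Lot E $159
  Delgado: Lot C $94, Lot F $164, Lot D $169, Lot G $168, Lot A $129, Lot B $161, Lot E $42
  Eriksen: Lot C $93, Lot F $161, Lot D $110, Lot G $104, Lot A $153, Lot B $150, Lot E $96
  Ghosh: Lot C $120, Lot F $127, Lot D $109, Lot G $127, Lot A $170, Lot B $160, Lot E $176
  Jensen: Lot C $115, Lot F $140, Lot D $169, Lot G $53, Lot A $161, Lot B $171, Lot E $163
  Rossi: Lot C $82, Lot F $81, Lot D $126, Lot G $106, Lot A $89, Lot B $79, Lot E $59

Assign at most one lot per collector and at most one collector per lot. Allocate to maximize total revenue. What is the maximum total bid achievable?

Max total: $964

This is a one-to-one assignment (maximum-weight bipartite matching).
Optimal: Varga→Lot A ($162), Delgado→Lot G ($168), Eriksen→Lot F ($161), Ghosh→Lot E ($176), Jensen→Lot B ($171), Rossi→Lot D ($126) — total 162+168+161+176+171+126 = $964.
Column-greedy (each lot in turn goes to its best remaining collector) gives $871, worse by 93.
Next-best assignment: Varga→Lot E, Delgado→Lot G, Eriksen→Lot F, Ghosh→Lot A, Jensen→Lot B, Rossi→Lot D = $955.
Every other assignment is strictly worse.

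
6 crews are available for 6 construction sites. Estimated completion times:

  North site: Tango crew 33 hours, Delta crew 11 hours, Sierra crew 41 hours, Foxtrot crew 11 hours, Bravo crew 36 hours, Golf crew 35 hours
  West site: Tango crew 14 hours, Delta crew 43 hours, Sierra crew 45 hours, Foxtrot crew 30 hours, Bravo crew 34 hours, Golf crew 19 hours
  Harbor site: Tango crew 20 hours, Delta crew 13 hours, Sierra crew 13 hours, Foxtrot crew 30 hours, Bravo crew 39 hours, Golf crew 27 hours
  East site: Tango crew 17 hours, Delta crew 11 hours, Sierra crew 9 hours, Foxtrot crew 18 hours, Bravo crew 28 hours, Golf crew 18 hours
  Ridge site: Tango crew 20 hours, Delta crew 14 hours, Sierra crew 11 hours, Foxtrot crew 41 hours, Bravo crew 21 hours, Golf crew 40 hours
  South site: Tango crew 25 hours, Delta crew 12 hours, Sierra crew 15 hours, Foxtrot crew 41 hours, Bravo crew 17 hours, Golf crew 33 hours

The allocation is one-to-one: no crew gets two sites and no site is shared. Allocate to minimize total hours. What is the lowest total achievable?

This is a one-to-one assignment (minimum-cost bipartite matching).
Optimal: Tango crew→West site (14 hours), Delta crew→Harbor site (13 hours), Sierra crew→Ridge site (11 hours), Foxtrot crew→North site (11 hours), Bravo crew→South site (17 hours), Golf crew→East site (18 hours) — total 14+13+11+11+17+18 = 84 hours.
Row-greedy (each crew in turn takes its cheapest remaining site) gives 121 hours, worse by 37.
Next-best assignment: Tango crew→West site, Delta crew→Ridge site, Sierra crew→Harbor site, Foxtrot crew→North site, Bravo crew→South site, Golf crew→East site = 87 hours.
Swapping Delta crew↔Sierra crew (Delta crew→Ridge site 14 hours, Sierra crew→Harbor site 13 hours) adds 3.

Minimum total: 84 hours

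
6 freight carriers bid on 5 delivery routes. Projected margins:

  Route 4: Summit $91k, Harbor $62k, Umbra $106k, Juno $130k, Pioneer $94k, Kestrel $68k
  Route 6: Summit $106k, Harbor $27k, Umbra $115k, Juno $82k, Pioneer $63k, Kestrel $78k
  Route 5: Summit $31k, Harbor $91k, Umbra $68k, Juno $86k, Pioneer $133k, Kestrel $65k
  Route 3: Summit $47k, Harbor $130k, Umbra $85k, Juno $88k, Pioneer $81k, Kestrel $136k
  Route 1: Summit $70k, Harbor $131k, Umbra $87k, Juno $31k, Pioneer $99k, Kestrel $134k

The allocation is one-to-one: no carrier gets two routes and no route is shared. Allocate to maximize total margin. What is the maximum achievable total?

This is a one-to-one assignment (maximum-weight bipartite matching).
Optimal: Juno→Route 4 ($130k), Umbra→Route 6 ($115k), Pioneer→Route 5 ($133k), Kestrel→Route 3 ($136k), Harbor→Route 1 ($131k) — total 130+115+133+136+131 = $645k.
Row-greedy (each carrier in turn takes its best remaining route) gives $564k, worse by 81.
Checked against all permutations: $645k is optimal.

Maximum total: $645k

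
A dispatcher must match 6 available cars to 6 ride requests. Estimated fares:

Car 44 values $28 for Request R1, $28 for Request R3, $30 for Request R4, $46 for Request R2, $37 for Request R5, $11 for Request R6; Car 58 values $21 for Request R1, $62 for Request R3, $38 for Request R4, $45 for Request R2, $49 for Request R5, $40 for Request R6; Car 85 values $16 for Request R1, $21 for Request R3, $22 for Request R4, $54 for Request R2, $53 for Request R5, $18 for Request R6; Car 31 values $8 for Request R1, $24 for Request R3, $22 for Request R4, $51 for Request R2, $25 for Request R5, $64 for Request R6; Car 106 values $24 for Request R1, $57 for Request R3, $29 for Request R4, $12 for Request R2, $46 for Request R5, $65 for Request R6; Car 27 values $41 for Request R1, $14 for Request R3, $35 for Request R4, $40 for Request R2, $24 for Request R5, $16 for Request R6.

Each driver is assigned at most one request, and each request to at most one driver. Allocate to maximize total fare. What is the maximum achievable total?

Optimal: Car 44→Request R4 ($30), Car 58→Request R3 ($62), Car 85→Request R5 ($53), Car 31→Request R2 ($51), Car 106→Request R6 ($65), Car 27→Request R1 ($41) — total 30+62+53+51+65+41 = $302.
Max-entry greedy (repeatedly take the single best remaining cell) gives $281, worse by 21.
Next-best assignment: Car 44→Request R2, Car 58→Request R4, Car 85→Request R5, Car 31→Request R6, Car 106→Request R3, Car 27→Request R1 = $299.

Maximum total: $302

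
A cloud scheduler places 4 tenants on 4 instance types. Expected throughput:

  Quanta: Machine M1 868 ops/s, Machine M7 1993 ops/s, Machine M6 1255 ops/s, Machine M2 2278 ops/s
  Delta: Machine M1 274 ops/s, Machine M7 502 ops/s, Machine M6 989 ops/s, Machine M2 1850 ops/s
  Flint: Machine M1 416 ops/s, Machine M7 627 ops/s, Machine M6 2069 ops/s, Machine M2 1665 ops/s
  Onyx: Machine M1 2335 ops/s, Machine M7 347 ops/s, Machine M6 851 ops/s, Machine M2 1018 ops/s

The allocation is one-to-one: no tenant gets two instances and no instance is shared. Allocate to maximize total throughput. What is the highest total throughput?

Optimal: Quanta→Machine M7 (1993 ops/s), Delta→Machine M2 (1850 ops/s), Flint→Machine M6 (2069 ops/s), Onyx→Machine M1 (2335 ops/s) — total 1993+1850+2069+2335 = 8247 ops/s.
Row-greedy (each tenant in turn takes its best remaining instance) gives 6229 ops/s, worse by 2018.

Max total: 8247 ops/s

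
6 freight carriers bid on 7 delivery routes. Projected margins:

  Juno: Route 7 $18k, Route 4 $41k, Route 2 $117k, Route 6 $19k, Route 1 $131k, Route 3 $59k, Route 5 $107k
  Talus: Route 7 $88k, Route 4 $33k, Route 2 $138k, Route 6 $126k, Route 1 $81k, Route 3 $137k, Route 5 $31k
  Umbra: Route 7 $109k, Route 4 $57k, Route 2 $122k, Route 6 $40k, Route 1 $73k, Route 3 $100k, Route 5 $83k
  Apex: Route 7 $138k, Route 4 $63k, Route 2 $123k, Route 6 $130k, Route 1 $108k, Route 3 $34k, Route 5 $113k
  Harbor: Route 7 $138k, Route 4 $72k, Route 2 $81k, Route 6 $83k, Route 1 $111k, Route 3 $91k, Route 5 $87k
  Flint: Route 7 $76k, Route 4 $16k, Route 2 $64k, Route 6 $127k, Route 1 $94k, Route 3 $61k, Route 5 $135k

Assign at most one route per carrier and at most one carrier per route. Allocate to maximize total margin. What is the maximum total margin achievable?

Maximum total: $793k

This is a one-to-one assignment (maximum-weight bipartite matching).
Optimal: Juno→Route 1 ($131k), Talus→Route 3 ($137k), Umbra→Route 2 ($122k), Apex→Route 6 ($130k), Harbor→Route 7 ($138k), Flint→Route 5 ($135k) — total 131+137+122+130+138+135 = $793k.
Max-entry greedy (repeatedly take the single best remaining cell) gives $725k, worse by 68.
Swapping Harbor↔Talus (Harbor→Route 3 $91k, Talus→Route 7 $88k) loses 96.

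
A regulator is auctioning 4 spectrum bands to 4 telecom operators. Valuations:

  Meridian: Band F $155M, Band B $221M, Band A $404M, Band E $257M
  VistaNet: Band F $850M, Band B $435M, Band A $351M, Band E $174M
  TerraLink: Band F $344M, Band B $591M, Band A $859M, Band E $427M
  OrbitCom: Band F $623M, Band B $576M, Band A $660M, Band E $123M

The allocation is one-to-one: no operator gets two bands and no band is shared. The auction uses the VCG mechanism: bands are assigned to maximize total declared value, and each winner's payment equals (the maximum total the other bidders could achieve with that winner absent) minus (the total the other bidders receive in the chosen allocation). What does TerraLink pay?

Efficient allocation: Meridian→Band E ($257M), VistaNet→Band F ($850M), TerraLink→Band A ($859M), OrbitCom→Band B ($576M); total welfare W = $2542M.
TerraLink receives Band A at value $859M, so the others get W − 859 = $1683M.
Without TerraLink: best allocation of the remaining 3 bidders over all 4 bands is Meridian→Band A ($404M), VistaNet→Band F ($850M), OrbitCom→Band B ($576M), total $1830M.
VCG payment = (others' best without TerraLink) − (others' welfare with TerraLink) = 1830 − 1683 = $147M.

TerraLink pays $147M.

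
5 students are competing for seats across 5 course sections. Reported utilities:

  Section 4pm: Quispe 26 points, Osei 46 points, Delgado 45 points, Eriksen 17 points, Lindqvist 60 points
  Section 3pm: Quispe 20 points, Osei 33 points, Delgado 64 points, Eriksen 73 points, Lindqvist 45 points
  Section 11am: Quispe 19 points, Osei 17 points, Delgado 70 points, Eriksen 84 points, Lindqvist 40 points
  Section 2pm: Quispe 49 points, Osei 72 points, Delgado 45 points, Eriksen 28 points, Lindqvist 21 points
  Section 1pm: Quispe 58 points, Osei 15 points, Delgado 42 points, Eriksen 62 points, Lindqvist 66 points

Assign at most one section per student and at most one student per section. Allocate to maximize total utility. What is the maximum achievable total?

Optimal: Quispe→Section 1pm (58 points), Osei→Section 2pm (72 points), Delgado→Section 3pm (64 points), Eriksen→Section 11am (84 points), Lindqvist→Section 4pm (60 points) — total 58+72+64+84+60 = 338 points.
Row-greedy (each student in turn takes its best remaining section) gives 333 points, worse by 5.
Swapping Eriksen↔Lindqvist (Eriksen→Section 4pm 17 points, Lindqvist→Section 11am 40 points) loses 87.
Checked against all permutations: 338 points is optimal.

Max total: 338 points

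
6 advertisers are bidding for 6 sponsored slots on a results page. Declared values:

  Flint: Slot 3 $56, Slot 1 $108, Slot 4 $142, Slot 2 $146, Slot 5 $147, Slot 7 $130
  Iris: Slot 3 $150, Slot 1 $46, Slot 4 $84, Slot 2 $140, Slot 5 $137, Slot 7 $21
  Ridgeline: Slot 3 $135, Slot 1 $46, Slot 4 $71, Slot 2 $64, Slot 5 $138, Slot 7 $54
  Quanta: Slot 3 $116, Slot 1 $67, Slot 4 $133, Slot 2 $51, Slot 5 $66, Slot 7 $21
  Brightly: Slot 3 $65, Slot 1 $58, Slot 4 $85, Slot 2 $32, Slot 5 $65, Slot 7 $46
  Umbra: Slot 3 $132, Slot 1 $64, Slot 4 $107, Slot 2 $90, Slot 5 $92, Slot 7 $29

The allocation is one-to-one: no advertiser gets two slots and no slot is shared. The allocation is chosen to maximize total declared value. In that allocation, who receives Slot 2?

This is a one-to-one assignment (maximum-weight bipartite matching).
Optimal: Flint→Slot 7 ($130), Iris→Slot 2 ($140), Ridgeline→Slot 5 ($138), Quanta→Slot 4 ($133), Brightly→Slot 1 ($58), Umbra→Slot 3 ($132) — total 130+140+138+133+58+132 = $731.
Row-greedy (each advertiser in turn takes its best remaining slot) gives $571, worse by 160.
Next-best assignment: Flint→Slot 7, Iris→Slot 3, Ridgeline→Slot 5, Quanta→Slot 4, Brightly→Slot 1, Umbra→Slot 2 = $699.
Iris's own top slot is Slot 3 ($150), but forcing Iris→Slot 3 and reassigning the rest optimally gives only $699 — worse by 32.

Iris receives Slot 2.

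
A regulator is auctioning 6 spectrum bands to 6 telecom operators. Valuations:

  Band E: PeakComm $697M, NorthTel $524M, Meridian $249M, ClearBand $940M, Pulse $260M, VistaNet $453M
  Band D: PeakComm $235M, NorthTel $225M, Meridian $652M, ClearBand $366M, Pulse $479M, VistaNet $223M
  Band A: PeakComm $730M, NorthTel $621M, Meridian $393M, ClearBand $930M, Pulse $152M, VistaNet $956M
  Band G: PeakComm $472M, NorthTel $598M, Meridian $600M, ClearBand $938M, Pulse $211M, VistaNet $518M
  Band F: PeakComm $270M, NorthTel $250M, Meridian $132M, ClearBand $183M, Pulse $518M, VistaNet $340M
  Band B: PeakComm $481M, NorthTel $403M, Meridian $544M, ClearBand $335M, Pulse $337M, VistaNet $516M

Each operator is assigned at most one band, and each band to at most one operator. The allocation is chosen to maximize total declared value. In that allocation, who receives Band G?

Treat this as an assignment problem: match each operator to one band.
Optimal: PeakComm→Band E ($697M), NorthTel→Band B ($403M), Meridian→Band D ($652M), ClearBand→Band G ($938M), Pulse→Band F ($518M), VistaNet→Band A ($956M) — total 697+403+652+938+518+956 = $4164M.
Column-greedy (each band in turn goes to its best remaining operator) gives $4145M, worse by 19.
Next-best assignment: PeakComm→Band B, NorthTel→Band G, Meridian→Band D, ClearBand→Band E, Pulse→Band F, VistaNet→Band A = $4145M.
Every other assignment is strictly worse.
ClearBand's own top band is Band E ($940M), but forcing ClearBand→Band E and reassigning the rest optimally gives only $4145M — worse by 19.

ClearBand receives Band G.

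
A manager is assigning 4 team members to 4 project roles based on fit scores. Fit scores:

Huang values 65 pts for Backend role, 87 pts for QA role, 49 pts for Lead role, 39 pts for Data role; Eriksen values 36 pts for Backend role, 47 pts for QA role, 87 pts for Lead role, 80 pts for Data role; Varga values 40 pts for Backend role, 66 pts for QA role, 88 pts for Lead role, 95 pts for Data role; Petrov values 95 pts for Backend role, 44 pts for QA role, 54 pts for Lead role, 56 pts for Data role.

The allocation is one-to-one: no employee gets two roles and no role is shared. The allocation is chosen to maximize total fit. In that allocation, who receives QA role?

Treat this as an assignment problem: match each employee to one role.
Optimal: Huang→QA role (87 pts), Eriksen→Lead role (87 pts), Varga→Data role (95 pts), Petrov→Backend role (95 pts) — total 87+87+95+95 = 364 pts.
Column-greedy (each role in turn goes to its best remaining employee) gives 350 pts, worse by 14.
No other one-to-one assignment exceeds 364 pts.

Huang receives QA role.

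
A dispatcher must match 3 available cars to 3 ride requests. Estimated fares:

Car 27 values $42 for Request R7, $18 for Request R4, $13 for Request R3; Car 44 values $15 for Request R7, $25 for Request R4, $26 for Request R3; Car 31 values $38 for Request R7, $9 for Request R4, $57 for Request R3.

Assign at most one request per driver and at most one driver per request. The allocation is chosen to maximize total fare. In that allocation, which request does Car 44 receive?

Car 44 receives Request R4.

Optimal: Car 27→Request R7 ($42), Car 44→Request R4 ($25), Car 31→Request R3 ($57) — total 42+25+57 = $124.
Row-greedy (each driver in turn takes its best remaining request) gives $77, worse by 47.
Swapping Car 31↔Car 27 (Car 31→Request R7 $38, Car 27→Request R3 $13) loses 48.
Car 44's own top request is Request R3 ($26), but forcing Car 44→Request R3 and reassigning the rest optimally gives only $82 — worse by 42.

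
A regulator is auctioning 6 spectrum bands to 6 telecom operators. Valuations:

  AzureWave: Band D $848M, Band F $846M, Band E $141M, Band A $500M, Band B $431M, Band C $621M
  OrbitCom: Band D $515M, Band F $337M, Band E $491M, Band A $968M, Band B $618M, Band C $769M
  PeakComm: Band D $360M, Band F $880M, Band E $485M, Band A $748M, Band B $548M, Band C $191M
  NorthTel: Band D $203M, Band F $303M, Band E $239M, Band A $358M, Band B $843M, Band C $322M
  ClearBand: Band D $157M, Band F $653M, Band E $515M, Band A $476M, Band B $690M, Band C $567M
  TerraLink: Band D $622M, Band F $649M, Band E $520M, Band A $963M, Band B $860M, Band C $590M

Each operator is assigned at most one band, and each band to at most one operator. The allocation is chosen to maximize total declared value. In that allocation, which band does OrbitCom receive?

OrbitCom receives Band C.

Optimal: AzureWave→Band D ($848M), OrbitCom→Band C ($769M), PeakComm→Band F ($880M), NorthTel→Band B ($843M), ClearBand→Band E ($515M), TerraLink→Band A ($963M) — total 848+769+880+843+515+963 = $4818M.
Row-greedy (each operator in turn takes its best remaining band) gives $4626M, worse by 192.
Swapping TerraLink↔OrbitCom (TerraLink→Band C $590M, OrbitCom→Band A $968M) loses 174.
Checked against all permutations: $4818M is optimal.
OrbitCom's own top band is Band A ($968M), but forcing OrbitCom→Band A and reassigning the rest optimally gives only $4644M — worse by 174.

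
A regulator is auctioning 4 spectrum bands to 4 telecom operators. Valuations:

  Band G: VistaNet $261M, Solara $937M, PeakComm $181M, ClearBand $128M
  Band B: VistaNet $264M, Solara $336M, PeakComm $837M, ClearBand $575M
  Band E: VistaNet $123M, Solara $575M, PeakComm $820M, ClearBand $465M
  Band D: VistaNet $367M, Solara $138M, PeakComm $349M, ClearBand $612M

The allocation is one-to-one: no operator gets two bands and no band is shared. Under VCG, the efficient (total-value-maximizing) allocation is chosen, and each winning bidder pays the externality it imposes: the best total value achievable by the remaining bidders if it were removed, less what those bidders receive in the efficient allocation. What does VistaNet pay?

VistaNet pays $54M.

Efficient allocation: VistaNet→Band D ($367M), Solara→Band G ($937M), PeakComm→Band E ($820M), ClearBand→Band B ($575M); total welfare W = $2699M.
VistaNet receives Band D at value $367M, so the others get W − 367 = $2332M.
Without VistaNet: best allocation of the remaining 3 bidders over all 4 bands is Solara→Band G ($937M), PeakComm→Band B ($837M), ClearBand→Band D ($612M), total $2386M.
VCG payment = (others' best without VistaNet) − (others' welfare with VistaNet) = 2386 − 2332 = $54M.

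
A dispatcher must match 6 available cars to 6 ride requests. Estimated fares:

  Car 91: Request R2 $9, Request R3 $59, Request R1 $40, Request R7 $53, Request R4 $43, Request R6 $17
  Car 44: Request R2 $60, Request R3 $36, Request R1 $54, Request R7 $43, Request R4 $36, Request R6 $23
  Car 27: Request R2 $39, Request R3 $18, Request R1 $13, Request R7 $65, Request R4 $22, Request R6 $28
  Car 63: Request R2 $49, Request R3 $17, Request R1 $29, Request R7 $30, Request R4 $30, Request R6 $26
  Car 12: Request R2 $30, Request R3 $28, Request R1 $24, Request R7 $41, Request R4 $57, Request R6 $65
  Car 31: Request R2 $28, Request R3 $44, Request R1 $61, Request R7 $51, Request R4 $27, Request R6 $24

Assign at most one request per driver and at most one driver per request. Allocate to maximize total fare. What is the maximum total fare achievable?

Max total: $340

This is the linear assignment problem.
Optimal: Car 91→Request R3 ($59), Car 44→Request R2 ($60), Car 27→Request R7 ($65), Car 63→Request R4 ($30), Car 12→Request R6 ($65), Car 31→Request R1 ($61) — total 59+60+65+30+65+61 = $340.
Column-greedy (each request in turn goes to its best remaining driver) gives $328, worse by 12.
Checked against all permutations: $340 is optimal.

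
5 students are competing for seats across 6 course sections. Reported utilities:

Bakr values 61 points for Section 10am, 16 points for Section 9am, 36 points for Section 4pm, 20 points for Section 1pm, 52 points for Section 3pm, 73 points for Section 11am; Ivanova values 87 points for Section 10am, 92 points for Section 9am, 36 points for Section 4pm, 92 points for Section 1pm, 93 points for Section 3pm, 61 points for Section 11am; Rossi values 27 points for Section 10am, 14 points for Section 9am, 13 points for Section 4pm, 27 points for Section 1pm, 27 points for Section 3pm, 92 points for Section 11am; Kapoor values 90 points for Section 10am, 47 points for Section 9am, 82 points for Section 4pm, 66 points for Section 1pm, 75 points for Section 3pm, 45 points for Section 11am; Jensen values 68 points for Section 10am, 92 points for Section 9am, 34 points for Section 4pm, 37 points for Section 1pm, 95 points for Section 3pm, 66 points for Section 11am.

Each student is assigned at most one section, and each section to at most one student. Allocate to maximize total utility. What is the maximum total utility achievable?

Max total: 422 points

Optimal: Bakr→Section 10am (61 points), Ivanova→Section 9am (92 points), Rossi→Section 11am (92 points), Kapoor→Section 4pm (82 points), Jensen→Section 3pm (95 points) — total 61+92+92+82+95 = 422 points.
Max-entry greedy (repeatedly take the single best remaining cell) gives 405 points, worse by 17.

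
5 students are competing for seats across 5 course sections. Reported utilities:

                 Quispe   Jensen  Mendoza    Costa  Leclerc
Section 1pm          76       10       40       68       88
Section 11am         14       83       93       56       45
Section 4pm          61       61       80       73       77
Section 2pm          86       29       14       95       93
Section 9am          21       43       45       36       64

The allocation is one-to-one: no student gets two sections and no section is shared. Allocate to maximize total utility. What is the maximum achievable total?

Treat this as an assignment problem: match each student to one section.
Optimal: Quispe→Section 1pm (76 points), Jensen→Section 11am (83 points), Mendoza→Section 4pm (80 points), Costa→Section 2pm (95 points), Leclerc→Section 9am (64 points) — total 76+83+80+95+64 = 398 points.
Row-greedy (each student in turn takes its best remaining section) gives 381 points, worse by 17.
Next-best assignment: Quispe→Section 1pm, Jensen→Section 4pm, Mendoza→Section 11am, Costa→Section 2pm, Leclerc→Section 9am = 389 points.
Swapping Mendoza↔Jensen (Mendoza→Section 11am 93 points, Jensen→Section 4pm 61 points) loses 9.

Max total: 398 points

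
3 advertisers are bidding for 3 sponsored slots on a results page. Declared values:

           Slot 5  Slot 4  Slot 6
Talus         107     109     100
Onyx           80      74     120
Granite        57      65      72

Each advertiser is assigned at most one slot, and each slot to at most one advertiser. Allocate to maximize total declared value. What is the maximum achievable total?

Maximum total: $292

Treat this as an assignment problem: match each advertiser to one slot.
Optimal: Talus→Slot 5 ($107), Onyx→Slot 6 ($120), Granite→Slot 4 ($65) — total 107+120+65 = $292.
Column-greedy (each slot in turn goes to its best remaining advertiser) gives $253, worse by 39.
Next-best assignment: Talus→Slot 4, Onyx→Slot 6, Granite→Slot 5 = $286.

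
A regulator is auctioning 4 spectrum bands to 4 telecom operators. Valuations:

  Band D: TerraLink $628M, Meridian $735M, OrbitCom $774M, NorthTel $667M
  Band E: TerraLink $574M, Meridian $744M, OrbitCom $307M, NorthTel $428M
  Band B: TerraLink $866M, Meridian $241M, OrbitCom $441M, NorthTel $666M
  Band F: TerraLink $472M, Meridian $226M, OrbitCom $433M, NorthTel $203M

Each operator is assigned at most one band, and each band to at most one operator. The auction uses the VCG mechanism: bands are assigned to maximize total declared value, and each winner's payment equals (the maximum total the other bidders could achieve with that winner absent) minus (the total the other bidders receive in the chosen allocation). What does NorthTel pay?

Efficient allocation: TerraLink→Band B ($866M), Meridian→Band E ($744M), OrbitCom→Band F ($433M), NorthTel→Band D ($667M); total welfare W = $2710M.
NorthTel receives Band D at value $667M, so the others get W − 667 = $2043M.
Without NorthTel: best allocation of the remaining 3 bidders over all 4 bands is TerraLink→Band B ($866M), Meridian→Band E ($744M), OrbitCom→Band D ($774M), total $2384M.
VCG payment = (others' best without NorthTel) − (others' welfare with NorthTel) = 2384 − 2043 = $341M.

NorthTel pays $341M.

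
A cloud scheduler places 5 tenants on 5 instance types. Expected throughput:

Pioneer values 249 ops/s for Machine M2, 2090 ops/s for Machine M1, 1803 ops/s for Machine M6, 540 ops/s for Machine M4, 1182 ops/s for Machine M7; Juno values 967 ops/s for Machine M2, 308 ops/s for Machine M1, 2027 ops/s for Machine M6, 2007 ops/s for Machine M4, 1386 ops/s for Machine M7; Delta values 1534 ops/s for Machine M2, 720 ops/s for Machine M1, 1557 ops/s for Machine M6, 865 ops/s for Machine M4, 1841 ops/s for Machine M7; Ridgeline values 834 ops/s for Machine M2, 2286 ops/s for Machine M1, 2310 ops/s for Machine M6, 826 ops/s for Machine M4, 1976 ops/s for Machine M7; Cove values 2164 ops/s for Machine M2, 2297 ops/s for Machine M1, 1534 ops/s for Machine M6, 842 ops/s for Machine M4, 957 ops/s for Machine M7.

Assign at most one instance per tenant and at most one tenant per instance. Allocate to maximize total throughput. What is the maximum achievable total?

Maximum total: 10412 ops/s

Optimal: Pioneer→Machine M1 (2090 ops/s), Juno→Machine M4 (2007 ops/s), Delta→Machine M7 (1841 ops/s), Ridgeline→Machine M6 (2310 ops/s), Cove→Machine M2 (2164 ops/s) — total 2090+2007+1841+2310+2164 = 10412 ops/s.
Checked against all permutations: 10412 ops/s is optimal.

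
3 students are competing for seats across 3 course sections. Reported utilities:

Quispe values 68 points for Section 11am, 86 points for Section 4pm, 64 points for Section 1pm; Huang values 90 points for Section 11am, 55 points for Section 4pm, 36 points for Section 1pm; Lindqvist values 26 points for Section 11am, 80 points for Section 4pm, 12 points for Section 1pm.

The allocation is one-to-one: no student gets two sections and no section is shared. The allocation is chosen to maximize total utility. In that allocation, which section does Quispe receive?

Quispe receives Section 1pm.

This is the linear assignment problem.
Optimal: Quispe→Section 1pm (64 points), Huang→Section 11am (90 points), Lindqvist→Section 4pm (80 points) — total 64+90+80 = 234 points.
Row-greedy (each student in turn takes its best remaining section) gives 188 points, worse by 46.
Quispe's own top section is Section 4pm (86 points), but forcing Quispe→Section 4pm and reassigning the rest optimally gives only 188 points — worse by 46.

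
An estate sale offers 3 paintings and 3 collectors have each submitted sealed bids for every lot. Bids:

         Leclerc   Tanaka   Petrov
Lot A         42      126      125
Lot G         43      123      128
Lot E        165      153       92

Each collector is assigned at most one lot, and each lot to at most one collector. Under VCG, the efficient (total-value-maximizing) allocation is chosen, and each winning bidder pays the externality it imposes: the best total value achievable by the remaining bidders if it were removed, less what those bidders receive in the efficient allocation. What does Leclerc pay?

Efficient allocation: Leclerc→Lot E ($165), Tanaka→Lot A ($126), Petrov→Lot G ($128); total welfare W = $419.
Leclerc receives Lot E at value $165, so the others get W − 165 = $254.
Without Leclerc: best allocation of the remaining 2 bidders over all 3 lots is Tanaka→Lot E ($153), Petrov→Lot G ($128), total $281.
VCG payment = (others' best without Leclerc) − (others' welfare with Leclerc) = 281 − 254 = $27.

Leclerc pays $27.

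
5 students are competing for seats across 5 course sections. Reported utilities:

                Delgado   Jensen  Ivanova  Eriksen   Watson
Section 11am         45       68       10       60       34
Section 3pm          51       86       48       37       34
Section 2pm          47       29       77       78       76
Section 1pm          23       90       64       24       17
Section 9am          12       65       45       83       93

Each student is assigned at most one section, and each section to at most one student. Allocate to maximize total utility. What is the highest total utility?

Optimal: Delgado→Section 3pm (51 points), Jensen→Section 1pm (90 points), Ivanova→Section 2pm (77 points), Eriksen→Section 11am (60 points), Watson→Section 9am (93 points) — total 51+90+77+60+93 = 371 points.
Column-greedy (each section in turn goes to its best remaining student) gives 354 points, worse by 17.
Next-best assignment: Delgado→Section 11am, Jensen→Section 3pm, Ivanova→Section 1pm, Eriksen→Section 2pm, Watson→Section 9am = 366 points.
Swapping Eriksen↔Delgado (Eriksen→Section 3pm 37 points, Delgado→Section 11am 45 points) loses 29.

Max total: 371 points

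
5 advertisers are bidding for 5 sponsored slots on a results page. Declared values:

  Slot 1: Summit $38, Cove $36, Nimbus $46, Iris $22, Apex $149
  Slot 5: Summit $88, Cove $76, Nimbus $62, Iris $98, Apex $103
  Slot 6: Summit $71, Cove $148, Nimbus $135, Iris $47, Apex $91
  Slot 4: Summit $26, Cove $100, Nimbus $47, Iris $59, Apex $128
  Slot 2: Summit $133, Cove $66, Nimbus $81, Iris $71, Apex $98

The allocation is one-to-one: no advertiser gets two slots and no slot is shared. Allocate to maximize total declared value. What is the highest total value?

Maximum total: $615

Optimal: Summit→Slot 2 ($133), Cove→Slot 4 ($100), Nimbus→Slot 6 ($135), Iris→Slot 5 ($98), Apex→Slot 1 ($149) — total 133+100+135+98+149 = $615.
Row-greedy (each advertiser in turn takes its best remaining slot) gives $551, worse by 64.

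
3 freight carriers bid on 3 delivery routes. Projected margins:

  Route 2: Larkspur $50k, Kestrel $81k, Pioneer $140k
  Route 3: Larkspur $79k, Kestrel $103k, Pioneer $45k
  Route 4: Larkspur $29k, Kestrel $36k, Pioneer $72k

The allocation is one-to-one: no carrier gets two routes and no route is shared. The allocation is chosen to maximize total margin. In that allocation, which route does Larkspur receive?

Optimal: Larkspur→Route 4 ($29k), Kestrel→Route 3 ($103k), Pioneer→Route 2 ($140k) — total 29+103+140 = $272k.
Row-greedy (each carrier in turn takes its best remaining route) gives $232k, worse by 40.
Larkspur's own top route is Route 3 ($79k), but forcing Larkspur→Route 3 and reassigning the rest optimally gives only $255k — worse by 17.

Larkspur receives Route 4.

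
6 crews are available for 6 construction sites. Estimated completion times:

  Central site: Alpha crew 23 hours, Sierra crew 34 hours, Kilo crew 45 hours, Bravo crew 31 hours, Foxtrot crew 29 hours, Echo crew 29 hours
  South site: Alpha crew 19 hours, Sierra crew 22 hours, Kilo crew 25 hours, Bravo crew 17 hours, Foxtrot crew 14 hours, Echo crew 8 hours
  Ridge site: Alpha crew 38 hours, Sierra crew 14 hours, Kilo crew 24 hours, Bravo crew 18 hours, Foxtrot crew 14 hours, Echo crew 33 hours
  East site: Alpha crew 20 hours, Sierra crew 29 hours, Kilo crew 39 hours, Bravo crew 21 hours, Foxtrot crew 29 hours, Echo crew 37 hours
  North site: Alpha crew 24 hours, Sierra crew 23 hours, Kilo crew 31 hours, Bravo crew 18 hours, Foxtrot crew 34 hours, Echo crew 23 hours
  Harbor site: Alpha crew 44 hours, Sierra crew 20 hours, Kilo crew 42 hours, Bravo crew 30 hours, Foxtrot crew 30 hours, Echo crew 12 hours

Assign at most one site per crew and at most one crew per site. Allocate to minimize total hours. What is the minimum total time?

This is the linear assignment problem.
Optimal: Alpha crew→Central site (23 hours), Sierra crew→Ridge site (14 hours), Kilo crew→North site (31 hours), Bravo crew→East site (21 hours), Foxtrot crew→South site (14 hours), Echo crew→Harbor site (12 hours) — total 23+14+31+21+14+12 = 115 hours.
Column-greedy (each site in turn goes to its cheapest remaining crew) gives 127 hours, worse by 12.
Swapping Alpha crew↔Sierra crew (Alpha crew→Ridge site 38 hours, Sierra crew→Central site 34 hours) adds 35.
Checked against all permutations: 115 hours is optimal.

Minimum total: 115 hours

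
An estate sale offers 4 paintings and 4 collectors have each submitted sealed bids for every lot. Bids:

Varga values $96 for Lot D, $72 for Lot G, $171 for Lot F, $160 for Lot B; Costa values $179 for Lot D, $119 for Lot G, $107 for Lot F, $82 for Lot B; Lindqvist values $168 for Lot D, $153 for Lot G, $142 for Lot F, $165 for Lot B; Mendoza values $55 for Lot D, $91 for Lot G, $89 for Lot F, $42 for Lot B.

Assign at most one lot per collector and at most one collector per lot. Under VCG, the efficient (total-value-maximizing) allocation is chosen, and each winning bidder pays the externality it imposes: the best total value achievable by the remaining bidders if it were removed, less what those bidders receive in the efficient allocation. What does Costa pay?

Costa pays $3.

Efficient allocation: Varga→Lot F ($171), Costa→Lot D ($179), Lindqvist→Lot B ($165), Mendoza→Lot G ($91); total welfare W = $606.
Costa receives Lot D at value $179, so the others get W − 179 = $427.
Without Costa: best allocation of the remaining 3 bidders over all 4 lots is Varga→Lot F ($171), Lindqvist→Lot D ($168), Mendoza→Lot G ($91), total $430.
VCG payment = (others' best without Costa) − (others' welfare with Costa) = 430 − 427 = $3.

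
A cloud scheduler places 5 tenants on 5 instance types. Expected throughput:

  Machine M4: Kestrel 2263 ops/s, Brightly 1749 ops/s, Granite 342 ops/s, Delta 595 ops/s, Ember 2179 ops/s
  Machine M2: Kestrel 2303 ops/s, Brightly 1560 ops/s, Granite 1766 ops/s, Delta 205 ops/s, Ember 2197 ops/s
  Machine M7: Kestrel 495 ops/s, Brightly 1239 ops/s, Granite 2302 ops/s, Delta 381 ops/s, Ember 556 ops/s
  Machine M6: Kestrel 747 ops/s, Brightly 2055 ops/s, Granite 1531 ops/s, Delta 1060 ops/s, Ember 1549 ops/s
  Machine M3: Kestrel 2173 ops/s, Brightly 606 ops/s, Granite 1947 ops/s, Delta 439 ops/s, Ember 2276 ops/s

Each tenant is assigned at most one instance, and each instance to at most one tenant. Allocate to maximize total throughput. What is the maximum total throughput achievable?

Max total: 9690 ops/s

Treat this as an assignment problem: match each tenant to one instance.
Optimal: Kestrel→Machine M2 (2303 ops/s), Brightly→Machine M4 (1749 ops/s), Granite→Machine M7 (2302 ops/s), Delta→Machine M6 (1060 ops/s), Ember→Machine M3 (2276 ops/s) — total 2303+1749+2302+1060+2276 = 9690 ops/s.
Column-greedy (each instance in turn goes to its best remaining tenant) gives 9256 ops/s, worse by 434.
Swapping Granite↔Kestrel (Granite→Machine M2 1766 ops/s, Kestrel→Machine M7 495 ops/s) loses 2344.
Checked against all permutations: 9690 ops/s is optimal.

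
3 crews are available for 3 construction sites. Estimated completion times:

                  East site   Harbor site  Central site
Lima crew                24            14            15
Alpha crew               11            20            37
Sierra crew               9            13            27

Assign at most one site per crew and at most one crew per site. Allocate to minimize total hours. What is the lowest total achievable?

Optimal: Lima crew→Central site (15 hours), Alpha crew→East site (11 hours), Sierra crew→Harbor site (13 hours) — total 15+11+13 = 39 hours.
Row-greedy (each crew in turn takes its cheapest remaining site) gives 52 hours, worse by 13.
Swapping Sierra crew↔Lima crew (Sierra crew→Central site 27 hours, Lima crew→Harbor site 14 hours) adds 13.
Every other assignment is strictly worse.

Minimum total: 39 hours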